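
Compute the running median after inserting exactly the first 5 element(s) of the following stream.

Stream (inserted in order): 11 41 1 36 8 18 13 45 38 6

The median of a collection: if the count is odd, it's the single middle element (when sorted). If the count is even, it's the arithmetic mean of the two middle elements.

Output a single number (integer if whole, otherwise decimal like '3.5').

Step 1: insert 11 -> lo=[11] (size 1, max 11) hi=[] (size 0) -> median=11
Step 2: insert 41 -> lo=[11] (size 1, max 11) hi=[41] (size 1, min 41) -> median=26
Step 3: insert 1 -> lo=[1, 11] (size 2, max 11) hi=[41] (size 1, min 41) -> median=11
Step 4: insert 36 -> lo=[1, 11] (size 2, max 11) hi=[36, 41] (size 2, min 36) -> median=23.5
Step 5: insert 8 -> lo=[1, 8, 11] (size 3, max 11) hi=[36, 41] (size 2, min 36) -> median=11

Answer: 11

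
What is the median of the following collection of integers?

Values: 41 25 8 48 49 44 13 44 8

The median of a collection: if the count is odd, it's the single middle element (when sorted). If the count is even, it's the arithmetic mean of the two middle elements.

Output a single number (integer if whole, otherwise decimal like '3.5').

Answer: 41

Derivation:
Step 1: insert 41 -> lo=[41] (size 1, max 41) hi=[] (size 0) -> median=41
Step 2: insert 25 -> lo=[25] (size 1, max 25) hi=[41] (size 1, min 41) -> median=33
Step 3: insert 8 -> lo=[8, 25] (size 2, max 25) hi=[41] (size 1, min 41) -> median=25
Step 4: insert 48 -> lo=[8, 25] (size 2, max 25) hi=[41, 48] (size 2, min 41) -> median=33
Step 5: insert 49 -> lo=[8, 25, 41] (size 3, max 41) hi=[48, 49] (size 2, min 48) -> median=41
Step 6: insert 44 -> lo=[8, 25, 41] (size 3, max 41) hi=[44, 48, 49] (size 3, min 44) -> median=42.5
Step 7: insert 13 -> lo=[8, 13, 25, 41] (size 4, max 41) hi=[44, 48, 49] (size 3, min 44) -> median=41
Step 8: insert 44 -> lo=[8, 13, 25, 41] (size 4, max 41) hi=[44, 44, 48, 49] (size 4, min 44) -> median=42.5
Step 9: insert 8 -> lo=[8, 8, 13, 25, 41] (size 5, max 41) hi=[44, 44, 48, 49] (size 4, min 44) -> median=41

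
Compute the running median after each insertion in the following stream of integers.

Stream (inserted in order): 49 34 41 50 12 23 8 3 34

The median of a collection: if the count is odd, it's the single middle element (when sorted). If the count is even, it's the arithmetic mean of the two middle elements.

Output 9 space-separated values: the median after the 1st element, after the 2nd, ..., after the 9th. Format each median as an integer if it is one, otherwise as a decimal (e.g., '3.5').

Step 1: insert 49 -> lo=[49] (size 1, max 49) hi=[] (size 0) -> median=49
Step 2: insert 34 -> lo=[34] (size 1, max 34) hi=[49] (size 1, min 49) -> median=41.5
Step 3: insert 41 -> lo=[34, 41] (size 2, max 41) hi=[49] (size 1, min 49) -> median=41
Step 4: insert 50 -> lo=[34, 41] (size 2, max 41) hi=[49, 50] (size 2, min 49) -> median=45
Step 5: insert 12 -> lo=[12, 34, 41] (size 3, max 41) hi=[49, 50] (size 2, min 49) -> median=41
Step 6: insert 23 -> lo=[12, 23, 34] (size 3, max 34) hi=[41, 49, 50] (size 3, min 41) -> median=37.5
Step 7: insert 8 -> lo=[8, 12, 23, 34] (size 4, max 34) hi=[41, 49, 50] (size 3, min 41) -> median=34
Step 8: insert 3 -> lo=[3, 8, 12, 23] (size 4, max 23) hi=[34, 41, 49, 50] (size 4, min 34) -> median=28.5
Step 9: insert 34 -> lo=[3, 8, 12, 23, 34] (size 5, max 34) hi=[34, 41, 49, 50] (size 4, min 34) -> median=34

Answer: 49 41.5 41 45 41 37.5 34 28.5 34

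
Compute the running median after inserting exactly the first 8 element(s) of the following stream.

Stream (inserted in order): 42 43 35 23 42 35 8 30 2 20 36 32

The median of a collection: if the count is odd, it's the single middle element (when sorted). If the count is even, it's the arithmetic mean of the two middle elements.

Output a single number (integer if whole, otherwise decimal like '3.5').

Step 1: insert 42 -> lo=[42] (size 1, max 42) hi=[] (size 0) -> median=42
Step 2: insert 43 -> lo=[42] (size 1, max 42) hi=[43] (size 1, min 43) -> median=42.5
Step 3: insert 35 -> lo=[35, 42] (size 2, max 42) hi=[43] (size 1, min 43) -> median=42
Step 4: insert 23 -> lo=[23, 35] (size 2, max 35) hi=[42, 43] (size 2, min 42) -> median=38.5
Step 5: insert 42 -> lo=[23, 35, 42] (size 3, max 42) hi=[42, 43] (size 2, min 42) -> median=42
Step 6: insert 35 -> lo=[23, 35, 35] (size 3, max 35) hi=[42, 42, 43] (size 3, min 42) -> median=38.5
Step 7: insert 8 -> lo=[8, 23, 35, 35] (size 4, max 35) hi=[42, 42, 43] (size 3, min 42) -> median=35
Step 8: insert 30 -> lo=[8, 23, 30, 35] (size 4, max 35) hi=[35, 42, 42, 43] (size 4, min 35) -> median=35

Answer: 35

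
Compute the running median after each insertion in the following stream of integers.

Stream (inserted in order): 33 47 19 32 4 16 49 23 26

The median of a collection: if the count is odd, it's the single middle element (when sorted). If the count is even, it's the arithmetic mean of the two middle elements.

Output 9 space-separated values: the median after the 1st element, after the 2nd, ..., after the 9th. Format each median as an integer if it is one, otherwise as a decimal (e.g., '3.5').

Answer: 33 40 33 32.5 32 25.5 32 27.5 26

Derivation:
Step 1: insert 33 -> lo=[33] (size 1, max 33) hi=[] (size 0) -> median=33
Step 2: insert 47 -> lo=[33] (size 1, max 33) hi=[47] (size 1, min 47) -> median=40
Step 3: insert 19 -> lo=[19, 33] (size 2, max 33) hi=[47] (size 1, min 47) -> median=33
Step 4: insert 32 -> lo=[19, 32] (size 2, max 32) hi=[33, 47] (size 2, min 33) -> median=32.5
Step 5: insert 4 -> lo=[4, 19, 32] (size 3, max 32) hi=[33, 47] (size 2, min 33) -> median=32
Step 6: insert 16 -> lo=[4, 16, 19] (size 3, max 19) hi=[32, 33, 47] (size 3, min 32) -> median=25.5
Step 7: insert 49 -> lo=[4, 16, 19, 32] (size 4, max 32) hi=[33, 47, 49] (size 3, min 33) -> median=32
Step 8: insert 23 -> lo=[4, 16, 19, 23] (size 4, max 23) hi=[32, 33, 47, 49] (size 4, min 32) -> median=27.5
Step 9: insert 26 -> lo=[4, 16, 19, 23, 26] (size 5, max 26) hi=[32, 33, 47, 49] (size 4, min 32) -> median=26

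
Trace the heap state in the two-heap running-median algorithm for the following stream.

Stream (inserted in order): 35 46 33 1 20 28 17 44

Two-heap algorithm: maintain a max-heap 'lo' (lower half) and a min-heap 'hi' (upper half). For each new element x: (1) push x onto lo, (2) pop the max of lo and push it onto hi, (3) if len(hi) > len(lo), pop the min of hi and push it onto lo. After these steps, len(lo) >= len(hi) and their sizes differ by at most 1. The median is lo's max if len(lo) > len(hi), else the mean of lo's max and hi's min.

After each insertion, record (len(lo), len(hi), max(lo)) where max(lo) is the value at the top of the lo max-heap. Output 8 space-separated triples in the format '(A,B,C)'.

Answer: (1,0,35) (1,1,35) (2,1,35) (2,2,33) (3,2,33) (3,3,28) (4,3,28) (4,4,28)

Derivation:
Step 1: insert 35 -> lo=[35] hi=[] -> (len(lo)=1, len(hi)=0, max(lo)=35)
Step 2: insert 46 -> lo=[35] hi=[46] -> (len(lo)=1, len(hi)=1, max(lo)=35)
Step 3: insert 33 -> lo=[33, 35] hi=[46] -> (len(lo)=2, len(hi)=1, max(lo)=35)
Step 4: insert 1 -> lo=[1, 33] hi=[35, 46] -> (len(lo)=2, len(hi)=2, max(lo)=33)
Step 5: insert 20 -> lo=[1, 20, 33] hi=[35, 46] -> (len(lo)=3, len(hi)=2, max(lo)=33)
Step 6: insert 28 -> lo=[1, 20, 28] hi=[33, 35, 46] -> (len(lo)=3, len(hi)=3, max(lo)=28)
Step 7: insert 17 -> lo=[1, 17, 20, 28] hi=[33, 35, 46] -> (len(lo)=4, len(hi)=3, max(lo)=28)
Step 8: insert 44 -> lo=[1, 17, 20, 28] hi=[33, 35, 44, 46] -> (len(lo)=4, len(hi)=4, max(lo)=28)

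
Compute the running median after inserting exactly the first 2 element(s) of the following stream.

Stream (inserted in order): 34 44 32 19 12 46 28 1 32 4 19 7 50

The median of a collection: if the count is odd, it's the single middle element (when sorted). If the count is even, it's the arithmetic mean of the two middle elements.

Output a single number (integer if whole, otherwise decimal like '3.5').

Step 1: insert 34 -> lo=[34] (size 1, max 34) hi=[] (size 0) -> median=34
Step 2: insert 44 -> lo=[34] (size 1, max 34) hi=[44] (size 1, min 44) -> median=39

Answer: 39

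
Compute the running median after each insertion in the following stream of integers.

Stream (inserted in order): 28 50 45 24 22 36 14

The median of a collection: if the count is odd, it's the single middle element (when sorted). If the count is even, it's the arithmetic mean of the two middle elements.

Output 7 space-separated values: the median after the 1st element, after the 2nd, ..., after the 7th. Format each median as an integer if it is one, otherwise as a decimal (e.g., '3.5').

Answer: 28 39 45 36.5 28 32 28

Derivation:
Step 1: insert 28 -> lo=[28] (size 1, max 28) hi=[] (size 0) -> median=28
Step 2: insert 50 -> lo=[28] (size 1, max 28) hi=[50] (size 1, min 50) -> median=39
Step 3: insert 45 -> lo=[28, 45] (size 2, max 45) hi=[50] (size 1, min 50) -> median=45
Step 4: insert 24 -> lo=[24, 28] (size 2, max 28) hi=[45, 50] (size 2, min 45) -> median=36.5
Step 5: insert 22 -> lo=[22, 24, 28] (size 3, max 28) hi=[45, 50] (size 2, min 45) -> median=28
Step 6: insert 36 -> lo=[22, 24, 28] (size 3, max 28) hi=[36, 45, 50] (size 3, min 36) -> median=32
Step 7: insert 14 -> lo=[14, 22, 24, 28] (size 4, max 28) hi=[36, 45, 50] (size 3, min 36) -> median=28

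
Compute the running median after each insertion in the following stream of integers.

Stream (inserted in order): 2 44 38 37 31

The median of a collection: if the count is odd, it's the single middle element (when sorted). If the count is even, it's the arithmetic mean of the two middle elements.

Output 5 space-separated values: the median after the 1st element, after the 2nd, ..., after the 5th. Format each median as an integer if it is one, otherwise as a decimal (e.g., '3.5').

Answer: 2 23 38 37.5 37

Derivation:
Step 1: insert 2 -> lo=[2] (size 1, max 2) hi=[] (size 0) -> median=2
Step 2: insert 44 -> lo=[2] (size 1, max 2) hi=[44] (size 1, min 44) -> median=23
Step 3: insert 38 -> lo=[2, 38] (size 2, max 38) hi=[44] (size 1, min 44) -> median=38
Step 4: insert 37 -> lo=[2, 37] (size 2, max 37) hi=[38, 44] (size 2, min 38) -> median=37.5
Step 5: insert 31 -> lo=[2, 31, 37] (size 3, max 37) hi=[38, 44] (size 2, min 38) -> median=37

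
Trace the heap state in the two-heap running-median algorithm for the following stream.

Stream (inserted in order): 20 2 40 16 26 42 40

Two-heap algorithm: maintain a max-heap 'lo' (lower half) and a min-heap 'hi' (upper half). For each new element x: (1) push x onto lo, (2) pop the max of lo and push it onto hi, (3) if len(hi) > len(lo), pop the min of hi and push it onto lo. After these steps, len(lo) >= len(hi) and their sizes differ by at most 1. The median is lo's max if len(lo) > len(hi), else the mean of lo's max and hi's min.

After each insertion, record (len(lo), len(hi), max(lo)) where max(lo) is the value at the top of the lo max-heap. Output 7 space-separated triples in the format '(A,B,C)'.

Answer: (1,0,20) (1,1,2) (2,1,20) (2,2,16) (3,2,20) (3,3,20) (4,3,26)

Derivation:
Step 1: insert 20 -> lo=[20] hi=[] -> (len(lo)=1, len(hi)=0, max(lo)=20)
Step 2: insert 2 -> lo=[2] hi=[20] -> (len(lo)=1, len(hi)=1, max(lo)=2)
Step 3: insert 40 -> lo=[2, 20] hi=[40] -> (len(lo)=2, len(hi)=1, max(lo)=20)
Step 4: insert 16 -> lo=[2, 16] hi=[20, 40] -> (len(lo)=2, len(hi)=2, max(lo)=16)
Step 5: insert 26 -> lo=[2, 16, 20] hi=[26, 40] -> (len(lo)=3, len(hi)=2, max(lo)=20)
Step 6: insert 42 -> lo=[2, 16, 20] hi=[26, 40, 42] -> (len(lo)=3, len(hi)=3, max(lo)=20)
Step 7: insert 40 -> lo=[2, 16, 20, 26] hi=[40, 40, 42] -> (len(lo)=4, len(hi)=3, max(lo)=26)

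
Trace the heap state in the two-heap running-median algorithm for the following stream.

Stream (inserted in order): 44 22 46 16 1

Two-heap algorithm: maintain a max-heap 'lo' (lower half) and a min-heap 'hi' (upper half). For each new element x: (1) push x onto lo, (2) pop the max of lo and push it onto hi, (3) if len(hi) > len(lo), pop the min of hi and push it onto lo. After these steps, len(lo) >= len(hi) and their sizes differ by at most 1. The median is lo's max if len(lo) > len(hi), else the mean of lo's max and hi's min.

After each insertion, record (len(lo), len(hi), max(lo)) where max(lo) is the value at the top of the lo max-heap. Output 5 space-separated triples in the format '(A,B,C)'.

Answer: (1,0,44) (1,1,22) (2,1,44) (2,2,22) (3,2,22)

Derivation:
Step 1: insert 44 -> lo=[44] hi=[] -> (len(lo)=1, len(hi)=0, max(lo)=44)
Step 2: insert 22 -> lo=[22] hi=[44] -> (len(lo)=1, len(hi)=1, max(lo)=22)
Step 3: insert 46 -> lo=[22, 44] hi=[46] -> (len(lo)=2, len(hi)=1, max(lo)=44)
Step 4: insert 16 -> lo=[16, 22] hi=[44, 46] -> (len(lo)=2, len(hi)=2, max(lo)=22)
Step 5: insert 1 -> lo=[1, 16, 22] hi=[44, 46] -> (len(lo)=3, len(hi)=2, max(lo)=22)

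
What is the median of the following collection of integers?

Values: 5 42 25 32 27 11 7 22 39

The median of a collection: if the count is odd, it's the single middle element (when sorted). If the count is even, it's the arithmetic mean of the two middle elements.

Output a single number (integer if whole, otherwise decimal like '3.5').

Step 1: insert 5 -> lo=[5] (size 1, max 5) hi=[] (size 0) -> median=5
Step 2: insert 42 -> lo=[5] (size 1, max 5) hi=[42] (size 1, min 42) -> median=23.5
Step 3: insert 25 -> lo=[5, 25] (size 2, max 25) hi=[42] (size 1, min 42) -> median=25
Step 4: insert 32 -> lo=[5, 25] (size 2, max 25) hi=[32, 42] (size 2, min 32) -> median=28.5
Step 5: insert 27 -> lo=[5, 25, 27] (size 3, max 27) hi=[32, 42] (size 2, min 32) -> median=27
Step 6: insert 11 -> lo=[5, 11, 25] (size 3, max 25) hi=[27, 32, 42] (size 3, min 27) -> median=26
Step 7: insert 7 -> lo=[5, 7, 11, 25] (size 4, max 25) hi=[27, 32, 42] (size 3, min 27) -> median=25
Step 8: insert 22 -> lo=[5, 7, 11, 22] (size 4, max 22) hi=[25, 27, 32, 42] (size 4, min 25) -> median=23.5
Step 9: insert 39 -> lo=[5, 7, 11, 22, 25] (size 5, max 25) hi=[27, 32, 39, 42] (size 4, min 27) -> median=25

Answer: 25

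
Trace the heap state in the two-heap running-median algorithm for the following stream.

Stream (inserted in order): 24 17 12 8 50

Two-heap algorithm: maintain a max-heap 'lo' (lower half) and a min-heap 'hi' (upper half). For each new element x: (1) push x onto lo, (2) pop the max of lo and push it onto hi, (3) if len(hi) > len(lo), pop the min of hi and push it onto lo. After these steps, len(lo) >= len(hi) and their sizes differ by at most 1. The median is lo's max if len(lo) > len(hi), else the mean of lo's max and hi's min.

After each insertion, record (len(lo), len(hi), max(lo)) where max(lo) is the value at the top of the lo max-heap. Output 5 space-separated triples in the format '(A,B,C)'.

Step 1: insert 24 -> lo=[24] hi=[] -> (len(lo)=1, len(hi)=0, max(lo)=24)
Step 2: insert 17 -> lo=[17] hi=[24] -> (len(lo)=1, len(hi)=1, max(lo)=17)
Step 3: insert 12 -> lo=[12, 17] hi=[24] -> (len(lo)=2, len(hi)=1, max(lo)=17)
Step 4: insert 8 -> lo=[8, 12] hi=[17, 24] -> (len(lo)=2, len(hi)=2, max(lo)=12)
Step 5: insert 50 -> lo=[8, 12, 17] hi=[24, 50] -> (len(lo)=3, len(hi)=2, max(lo)=17)

Answer: (1,0,24) (1,1,17) (2,1,17) (2,2,12) (3,2,17)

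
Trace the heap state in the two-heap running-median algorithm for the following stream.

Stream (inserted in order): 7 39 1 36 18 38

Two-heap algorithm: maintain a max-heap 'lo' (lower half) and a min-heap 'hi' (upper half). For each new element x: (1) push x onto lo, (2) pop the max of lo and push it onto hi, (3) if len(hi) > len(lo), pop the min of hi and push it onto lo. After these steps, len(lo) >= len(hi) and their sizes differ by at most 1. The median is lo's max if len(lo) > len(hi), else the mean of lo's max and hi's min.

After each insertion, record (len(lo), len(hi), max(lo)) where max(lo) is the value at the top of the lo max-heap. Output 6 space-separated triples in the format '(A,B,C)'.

Step 1: insert 7 -> lo=[7] hi=[] -> (len(lo)=1, len(hi)=0, max(lo)=7)
Step 2: insert 39 -> lo=[7] hi=[39] -> (len(lo)=1, len(hi)=1, max(lo)=7)
Step 3: insert 1 -> lo=[1, 7] hi=[39] -> (len(lo)=2, len(hi)=1, max(lo)=7)
Step 4: insert 36 -> lo=[1, 7] hi=[36, 39] -> (len(lo)=2, len(hi)=2, max(lo)=7)
Step 5: insert 18 -> lo=[1, 7, 18] hi=[36, 39] -> (len(lo)=3, len(hi)=2, max(lo)=18)
Step 6: insert 38 -> lo=[1, 7, 18] hi=[36, 38, 39] -> (len(lo)=3, len(hi)=3, max(lo)=18)

Answer: (1,0,7) (1,1,7) (2,1,7) (2,2,7) (3,2,18) (3,3,18)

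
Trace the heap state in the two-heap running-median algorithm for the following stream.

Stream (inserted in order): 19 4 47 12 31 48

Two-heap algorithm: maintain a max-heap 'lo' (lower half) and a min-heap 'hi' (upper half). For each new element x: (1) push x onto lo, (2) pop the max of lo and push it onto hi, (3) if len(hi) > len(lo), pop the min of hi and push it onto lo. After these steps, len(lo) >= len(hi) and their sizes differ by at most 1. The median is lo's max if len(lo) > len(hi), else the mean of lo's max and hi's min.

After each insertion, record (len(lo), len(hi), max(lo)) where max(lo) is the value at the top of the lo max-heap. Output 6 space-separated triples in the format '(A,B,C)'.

Answer: (1,0,19) (1,1,4) (2,1,19) (2,2,12) (3,2,19) (3,3,19)

Derivation:
Step 1: insert 19 -> lo=[19] hi=[] -> (len(lo)=1, len(hi)=0, max(lo)=19)
Step 2: insert 4 -> lo=[4] hi=[19] -> (len(lo)=1, len(hi)=1, max(lo)=4)
Step 3: insert 47 -> lo=[4, 19] hi=[47] -> (len(lo)=2, len(hi)=1, max(lo)=19)
Step 4: insert 12 -> lo=[4, 12] hi=[19, 47] -> (len(lo)=2, len(hi)=2, max(lo)=12)
Step 5: insert 31 -> lo=[4, 12, 19] hi=[31, 47] -> (len(lo)=3, len(hi)=2, max(lo)=19)
Step 6: insert 48 -> lo=[4, 12, 19] hi=[31, 47, 48] -> (len(lo)=3, len(hi)=3, max(lo)=19)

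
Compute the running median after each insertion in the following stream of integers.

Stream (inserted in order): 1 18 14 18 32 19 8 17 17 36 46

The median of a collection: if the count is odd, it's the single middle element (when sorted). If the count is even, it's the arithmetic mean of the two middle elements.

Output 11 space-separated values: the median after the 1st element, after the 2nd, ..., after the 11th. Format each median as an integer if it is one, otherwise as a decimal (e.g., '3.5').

Step 1: insert 1 -> lo=[1] (size 1, max 1) hi=[] (size 0) -> median=1
Step 2: insert 18 -> lo=[1] (size 1, max 1) hi=[18] (size 1, min 18) -> median=9.5
Step 3: insert 14 -> lo=[1, 14] (size 2, max 14) hi=[18] (size 1, min 18) -> median=14
Step 4: insert 18 -> lo=[1, 14] (size 2, max 14) hi=[18, 18] (size 2, min 18) -> median=16
Step 5: insert 32 -> lo=[1, 14, 18] (size 3, max 18) hi=[18, 32] (size 2, min 18) -> median=18
Step 6: insert 19 -> lo=[1, 14, 18] (size 3, max 18) hi=[18, 19, 32] (size 3, min 18) -> median=18
Step 7: insert 8 -> lo=[1, 8, 14, 18] (size 4, max 18) hi=[18, 19, 32] (size 3, min 18) -> median=18
Step 8: insert 17 -> lo=[1, 8, 14, 17] (size 4, max 17) hi=[18, 18, 19, 32] (size 4, min 18) -> median=17.5
Step 9: insert 17 -> lo=[1, 8, 14, 17, 17] (size 5, max 17) hi=[18, 18, 19, 32] (size 4, min 18) -> median=17
Step 10: insert 36 -> lo=[1, 8, 14, 17, 17] (size 5, max 17) hi=[18, 18, 19, 32, 36] (size 5, min 18) -> median=17.5
Step 11: insert 46 -> lo=[1, 8, 14, 17, 17, 18] (size 6, max 18) hi=[18, 19, 32, 36, 46] (size 5, min 18) -> median=18

Answer: 1 9.5 14 16 18 18 18 17.5 17 17.5 18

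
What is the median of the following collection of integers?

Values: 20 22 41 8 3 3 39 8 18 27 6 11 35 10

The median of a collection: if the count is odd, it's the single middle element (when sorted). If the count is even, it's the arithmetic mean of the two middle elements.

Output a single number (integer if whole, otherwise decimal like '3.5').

Step 1: insert 20 -> lo=[20] (size 1, max 20) hi=[] (size 0) -> median=20
Step 2: insert 22 -> lo=[20] (size 1, max 20) hi=[22] (size 1, min 22) -> median=21
Step 3: insert 41 -> lo=[20, 22] (size 2, max 22) hi=[41] (size 1, min 41) -> median=22
Step 4: insert 8 -> lo=[8, 20] (size 2, max 20) hi=[22, 41] (size 2, min 22) -> median=21
Step 5: insert 3 -> lo=[3, 8, 20] (size 3, max 20) hi=[22, 41] (size 2, min 22) -> median=20
Step 6: insert 3 -> lo=[3, 3, 8] (size 3, max 8) hi=[20, 22, 41] (size 3, min 20) -> median=14
Step 7: insert 39 -> lo=[3, 3, 8, 20] (size 4, max 20) hi=[22, 39, 41] (size 3, min 22) -> median=20
Step 8: insert 8 -> lo=[3, 3, 8, 8] (size 4, max 8) hi=[20, 22, 39, 41] (size 4, min 20) -> median=14
Step 9: insert 18 -> lo=[3, 3, 8, 8, 18] (size 5, max 18) hi=[20, 22, 39, 41] (size 4, min 20) -> median=18
Step 10: insert 27 -> lo=[3, 3, 8, 8, 18] (size 5, max 18) hi=[20, 22, 27, 39, 41] (size 5, min 20) -> median=19
Step 11: insert 6 -> lo=[3, 3, 6, 8, 8, 18] (size 6, max 18) hi=[20, 22, 27, 39, 41] (size 5, min 20) -> median=18
Step 12: insert 11 -> lo=[3, 3, 6, 8, 8, 11] (size 6, max 11) hi=[18, 20, 22, 27, 39, 41] (size 6, min 18) -> median=14.5
Step 13: insert 35 -> lo=[3, 3, 6, 8, 8, 11, 18] (size 7, max 18) hi=[20, 22, 27, 35, 39, 41] (size 6, min 20) -> median=18
Step 14: insert 10 -> lo=[3, 3, 6, 8, 8, 10, 11] (size 7, max 11) hi=[18, 20, 22, 27, 35, 39, 41] (size 7, min 18) -> median=14.5

Answer: 14.5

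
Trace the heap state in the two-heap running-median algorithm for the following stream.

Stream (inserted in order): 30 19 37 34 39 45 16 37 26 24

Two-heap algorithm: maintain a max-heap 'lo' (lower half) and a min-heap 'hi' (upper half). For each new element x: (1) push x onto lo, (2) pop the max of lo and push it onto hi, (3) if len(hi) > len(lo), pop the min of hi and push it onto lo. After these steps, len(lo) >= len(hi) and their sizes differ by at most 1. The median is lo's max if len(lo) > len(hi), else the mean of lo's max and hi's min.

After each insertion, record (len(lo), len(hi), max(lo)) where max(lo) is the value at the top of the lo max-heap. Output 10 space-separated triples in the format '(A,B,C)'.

Answer: (1,0,30) (1,1,19) (2,1,30) (2,2,30) (3,2,34) (3,3,34) (4,3,34) (4,4,34) (5,4,34) (5,5,30)

Derivation:
Step 1: insert 30 -> lo=[30] hi=[] -> (len(lo)=1, len(hi)=0, max(lo)=30)
Step 2: insert 19 -> lo=[19] hi=[30] -> (len(lo)=1, len(hi)=1, max(lo)=19)
Step 3: insert 37 -> lo=[19, 30] hi=[37] -> (len(lo)=2, len(hi)=1, max(lo)=30)
Step 4: insert 34 -> lo=[19, 30] hi=[34, 37] -> (len(lo)=2, len(hi)=2, max(lo)=30)
Step 5: insert 39 -> lo=[19, 30, 34] hi=[37, 39] -> (len(lo)=3, len(hi)=2, max(lo)=34)
Step 6: insert 45 -> lo=[19, 30, 34] hi=[37, 39, 45] -> (len(lo)=3, len(hi)=3, max(lo)=34)
Step 7: insert 16 -> lo=[16, 19, 30, 34] hi=[37, 39, 45] -> (len(lo)=4, len(hi)=3, max(lo)=34)
Step 8: insert 37 -> lo=[16, 19, 30, 34] hi=[37, 37, 39, 45] -> (len(lo)=4, len(hi)=4, max(lo)=34)
Step 9: insert 26 -> lo=[16, 19, 26, 30, 34] hi=[37, 37, 39, 45] -> (len(lo)=5, len(hi)=4, max(lo)=34)
Step 10: insert 24 -> lo=[16, 19, 24, 26, 30] hi=[34, 37, 37, 39, 45] -> (len(lo)=5, len(hi)=5, max(lo)=30)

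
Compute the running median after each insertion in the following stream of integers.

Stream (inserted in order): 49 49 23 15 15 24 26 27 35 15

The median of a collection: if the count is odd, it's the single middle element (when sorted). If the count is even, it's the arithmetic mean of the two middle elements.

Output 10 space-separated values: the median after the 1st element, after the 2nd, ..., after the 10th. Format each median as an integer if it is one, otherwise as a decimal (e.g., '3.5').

Answer: 49 49 49 36 23 23.5 24 25 26 25

Derivation:
Step 1: insert 49 -> lo=[49] (size 1, max 49) hi=[] (size 0) -> median=49
Step 2: insert 49 -> lo=[49] (size 1, max 49) hi=[49] (size 1, min 49) -> median=49
Step 3: insert 23 -> lo=[23, 49] (size 2, max 49) hi=[49] (size 1, min 49) -> median=49
Step 4: insert 15 -> lo=[15, 23] (size 2, max 23) hi=[49, 49] (size 2, min 49) -> median=36
Step 5: insert 15 -> lo=[15, 15, 23] (size 3, max 23) hi=[49, 49] (size 2, min 49) -> median=23
Step 6: insert 24 -> lo=[15, 15, 23] (size 3, max 23) hi=[24, 49, 49] (size 3, min 24) -> median=23.5
Step 7: insert 26 -> lo=[15, 15, 23, 24] (size 4, max 24) hi=[26, 49, 49] (size 3, min 26) -> median=24
Step 8: insert 27 -> lo=[15, 15, 23, 24] (size 4, max 24) hi=[26, 27, 49, 49] (size 4, min 26) -> median=25
Step 9: insert 35 -> lo=[15, 15, 23, 24, 26] (size 5, max 26) hi=[27, 35, 49, 49] (size 4, min 27) -> median=26
Step 10: insert 15 -> lo=[15, 15, 15, 23, 24] (size 5, max 24) hi=[26, 27, 35, 49, 49] (size 5, min 26) -> median=25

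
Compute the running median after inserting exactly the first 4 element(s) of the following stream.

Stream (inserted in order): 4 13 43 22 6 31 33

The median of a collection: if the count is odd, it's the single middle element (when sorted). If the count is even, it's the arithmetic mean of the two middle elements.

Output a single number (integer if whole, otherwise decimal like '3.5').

Answer: 17.5

Derivation:
Step 1: insert 4 -> lo=[4] (size 1, max 4) hi=[] (size 0) -> median=4
Step 2: insert 13 -> lo=[4] (size 1, max 4) hi=[13] (size 1, min 13) -> median=8.5
Step 3: insert 43 -> lo=[4, 13] (size 2, max 13) hi=[43] (size 1, min 43) -> median=13
Step 4: insert 22 -> lo=[4, 13] (size 2, max 13) hi=[22, 43] (size 2, min 22) -> median=17.5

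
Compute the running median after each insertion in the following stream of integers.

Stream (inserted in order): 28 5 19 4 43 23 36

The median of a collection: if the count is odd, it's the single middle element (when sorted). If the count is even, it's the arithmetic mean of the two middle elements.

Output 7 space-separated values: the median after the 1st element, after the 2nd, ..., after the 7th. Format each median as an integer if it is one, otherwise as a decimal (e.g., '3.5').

Answer: 28 16.5 19 12 19 21 23

Derivation:
Step 1: insert 28 -> lo=[28] (size 1, max 28) hi=[] (size 0) -> median=28
Step 2: insert 5 -> lo=[5] (size 1, max 5) hi=[28] (size 1, min 28) -> median=16.5
Step 3: insert 19 -> lo=[5, 19] (size 2, max 19) hi=[28] (size 1, min 28) -> median=19
Step 4: insert 4 -> lo=[4, 5] (size 2, max 5) hi=[19, 28] (size 2, min 19) -> median=12
Step 5: insert 43 -> lo=[4, 5, 19] (size 3, max 19) hi=[28, 43] (size 2, min 28) -> median=19
Step 6: insert 23 -> lo=[4, 5, 19] (size 3, max 19) hi=[23, 28, 43] (size 3, min 23) -> median=21
Step 7: insert 36 -> lo=[4, 5, 19, 23] (size 4, max 23) hi=[28, 36, 43] (size 3, min 28) -> median=23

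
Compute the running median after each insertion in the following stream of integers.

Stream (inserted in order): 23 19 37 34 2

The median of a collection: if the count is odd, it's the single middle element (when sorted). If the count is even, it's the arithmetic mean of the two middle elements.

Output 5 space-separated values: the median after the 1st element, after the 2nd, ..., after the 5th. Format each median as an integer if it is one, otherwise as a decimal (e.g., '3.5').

Answer: 23 21 23 28.5 23

Derivation:
Step 1: insert 23 -> lo=[23] (size 1, max 23) hi=[] (size 0) -> median=23
Step 2: insert 19 -> lo=[19] (size 1, max 19) hi=[23] (size 1, min 23) -> median=21
Step 3: insert 37 -> lo=[19, 23] (size 2, max 23) hi=[37] (size 1, min 37) -> median=23
Step 4: insert 34 -> lo=[19, 23] (size 2, max 23) hi=[34, 37] (size 2, min 34) -> median=28.5
Step 5: insert 2 -> lo=[2, 19, 23] (size 3, max 23) hi=[34, 37] (size 2, min 34) -> median=23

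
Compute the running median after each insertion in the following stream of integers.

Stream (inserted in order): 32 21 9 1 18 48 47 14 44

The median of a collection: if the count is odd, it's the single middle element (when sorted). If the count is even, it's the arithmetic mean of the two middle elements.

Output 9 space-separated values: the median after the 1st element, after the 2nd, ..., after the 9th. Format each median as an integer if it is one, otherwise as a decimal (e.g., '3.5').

Answer: 32 26.5 21 15 18 19.5 21 19.5 21

Derivation:
Step 1: insert 32 -> lo=[32] (size 1, max 32) hi=[] (size 0) -> median=32
Step 2: insert 21 -> lo=[21] (size 1, max 21) hi=[32] (size 1, min 32) -> median=26.5
Step 3: insert 9 -> lo=[9, 21] (size 2, max 21) hi=[32] (size 1, min 32) -> median=21
Step 4: insert 1 -> lo=[1, 9] (size 2, max 9) hi=[21, 32] (size 2, min 21) -> median=15
Step 5: insert 18 -> lo=[1, 9, 18] (size 3, max 18) hi=[21, 32] (size 2, min 21) -> median=18
Step 6: insert 48 -> lo=[1, 9, 18] (size 3, max 18) hi=[21, 32, 48] (size 3, min 21) -> median=19.5
Step 7: insert 47 -> lo=[1, 9, 18, 21] (size 4, max 21) hi=[32, 47, 48] (size 3, min 32) -> median=21
Step 8: insert 14 -> lo=[1, 9, 14, 18] (size 4, max 18) hi=[21, 32, 47, 48] (size 4, min 21) -> median=19.5
Step 9: insert 44 -> lo=[1, 9, 14, 18, 21] (size 5, max 21) hi=[32, 44, 47, 48] (size 4, min 32) -> median=21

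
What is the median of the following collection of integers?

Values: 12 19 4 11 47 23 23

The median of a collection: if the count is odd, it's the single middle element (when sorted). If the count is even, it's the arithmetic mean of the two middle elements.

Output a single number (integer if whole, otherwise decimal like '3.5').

Answer: 19

Derivation:
Step 1: insert 12 -> lo=[12] (size 1, max 12) hi=[] (size 0) -> median=12
Step 2: insert 19 -> lo=[12] (size 1, max 12) hi=[19] (size 1, min 19) -> median=15.5
Step 3: insert 4 -> lo=[4, 12] (size 2, max 12) hi=[19] (size 1, min 19) -> median=12
Step 4: insert 11 -> lo=[4, 11] (size 2, max 11) hi=[12, 19] (size 2, min 12) -> median=11.5
Step 5: insert 47 -> lo=[4, 11, 12] (size 3, max 12) hi=[19, 47] (size 2, min 19) -> median=12
Step 6: insert 23 -> lo=[4, 11, 12] (size 3, max 12) hi=[19, 23, 47] (size 3, min 19) -> median=15.5
Step 7: insert 23 -> lo=[4, 11, 12, 19] (size 4, max 19) hi=[23, 23, 47] (size 3, min 23) -> median=19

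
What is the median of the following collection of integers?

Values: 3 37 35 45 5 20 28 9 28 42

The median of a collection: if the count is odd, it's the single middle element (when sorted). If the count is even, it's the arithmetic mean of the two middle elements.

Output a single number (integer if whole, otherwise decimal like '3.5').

Step 1: insert 3 -> lo=[3] (size 1, max 3) hi=[] (size 0) -> median=3
Step 2: insert 37 -> lo=[3] (size 1, max 3) hi=[37] (size 1, min 37) -> median=20
Step 3: insert 35 -> lo=[3, 35] (size 2, max 35) hi=[37] (size 1, min 37) -> median=35
Step 4: insert 45 -> lo=[3, 35] (size 2, max 35) hi=[37, 45] (size 2, min 37) -> median=36
Step 5: insert 5 -> lo=[3, 5, 35] (size 3, max 35) hi=[37, 45] (size 2, min 37) -> median=35
Step 6: insert 20 -> lo=[3, 5, 20] (size 3, max 20) hi=[35, 37, 45] (size 3, min 35) -> median=27.5
Step 7: insert 28 -> lo=[3, 5, 20, 28] (size 4, max 28) hi=[35, 37, 45] (size 3, min 35) -> median=28
Step 8: insert 9 -> lo=[3, 5, 9, 20] (size 4, max 20) hi=[28, 35, 37, 45] (size 4, min 28) -> median=24
Step 9: insert 28 -> lo=[3, 5, 9, 20, 28] (size 5, max 28) hi=[28, 35, 37, 45] (size 4, min 28) -> median=28
Step 10: insert 42 -> lo=[3, 5, 9, 20, 28] (size 5, max 28) hi=[28, 35, 37, 42, 45] (size 5, min 28) -> median=28

Answer: 28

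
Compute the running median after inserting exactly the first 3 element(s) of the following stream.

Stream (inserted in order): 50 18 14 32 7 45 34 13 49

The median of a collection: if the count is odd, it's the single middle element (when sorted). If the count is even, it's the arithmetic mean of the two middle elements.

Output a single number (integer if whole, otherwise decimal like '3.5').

Answer: 18

Derivation:
Step 1: insert 50 -> lo=[50] (size 1, max 50) hi=[] (size 0) -> median=50
Step 2: insert 18 -> lo=[18] (size 1, max 18) hi=[50] (size 1, min 50) -> median=34
Step 3: insert 14 -> lo=[14, 18] (size 2, max 18) hi=[50] (size 1, min 50) -> median=18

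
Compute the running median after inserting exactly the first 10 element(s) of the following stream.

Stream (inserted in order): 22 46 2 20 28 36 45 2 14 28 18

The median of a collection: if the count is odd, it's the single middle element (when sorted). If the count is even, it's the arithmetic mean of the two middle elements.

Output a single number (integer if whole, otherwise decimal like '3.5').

Step 1: insert 22 -> lo=[22] (size 1, max 22) hi=[] (size 0) -> median=22
Step 2: insert 46 -> lo=[22] (size 1, max 22) hi=[46] (size 1, min 46) -> median=34
Step 3: insert 2 -> lo=[2, 22] (size 2, max 22) hi=[46] (size 1, min 46) -> median=22
Step 4: insert 20 -> lo=[2, 20] (size 2, max 20) hi=[22, 46] (size 2, min 22) -> median=21
Step 5: insert 28 -> lo=[2, 20, 22] (size 3, max 22) hi=[28, 46] (size 2, min 28) -> median=22
Step 6: insert 36 -> lo=[2, 20, 22] (size 3, max 22) hi=[28, 36, 46] (size 3, min 28) -> median=25
Step 7: insert 45 -> lo=[2, 20, 22, 28] (size 4, max 28) hi=[36, 45, 46] (size 3, min 36) -> median=28
Step 8: insert 2 -> lo=[2, 2, 20, 22] (size 4, max 22) hi=[28, 36, 45, 46] (size 4, min 28) -> median=25
Step 9: insert 14 -> lo=[2, 2, 14, 20, 22] (size 5, max 22) hi=[28, 36, 45, 46] (size 4, min 28) -> median=22
Step 10: insert 28 -> lo=[2, 2, 14, 20, 22] (size 5, max 22) hi=[28, 28, 36, 45, 46] (size 5, min 28) -> median=25

Answer: 25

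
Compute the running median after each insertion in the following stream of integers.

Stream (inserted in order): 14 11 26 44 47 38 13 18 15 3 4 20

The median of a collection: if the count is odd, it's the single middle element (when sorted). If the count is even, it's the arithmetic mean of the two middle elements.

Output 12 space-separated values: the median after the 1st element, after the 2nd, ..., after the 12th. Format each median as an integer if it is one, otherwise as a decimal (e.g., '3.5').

Step 1: insert 14 -> lo=[14] (size 1, max 14) hi=[] (size 0) -> median=14
Step 2: insert 11 -> lo=[11] (size 1, max 11) hi=[14] (size 1, min 14) -> median=12.5
Step 3: insert 26 -> lo=[11, 14] (size 2, max 14) hi=[26] (size 1, min 26) -> median=14
Step 4: insert 44 -> lo=[11, 14] (size 2, max 14) hi=[26, 44] (size 2, min 26) -> median=20
Step 5: insert 47 -> lo=[11, 14, 26] (size 3, max 26) hi=[44, 47] (size 2, min 44) -> median=26
Step 6: insert 38 -> lo=[11, 14, 26] (size 3, max 26) hi=[38, 44, 47] (size 3, min 38) -> median=32
Step 7: insert 13 -> lo=[11, 13, 14, 26] (size 4, max 26) hi=[38, 44, 47] (size 3, min 38) -> median=26
Step 8: insert 18 -> lo=[11, 13, 14, 18] (size 4, max 18) hi=[26, 38, 44, 47] (size 4, min 26) -> median=22
Step 9: insert 15 -> lo=[11, 13, 14, 15, 18] (size 5, max 18) hi=[26, 38, 44, 47] (size 4, min 26) -> median=18
Step 10: insert 3 -> lo=[3, 11, 13, 14, 15] (size 5, max 15) hi=[18, 26, 38, 44, 47] (size 5, min 18) -> median=16.5
Step 11: insert 4 -> lo=[3, 4, 11, 13, 14, 15] (size 6, max 15) hi=[18, 26, 38, 44, 47] (size 5, min 18) -> median=15
Step 12: insert 20 -> lo=[3, 4, 11, 13, 14, 15] (size 6, max 15) hi=[18, 20, 26, 38, 44, 47] (size 6, min 18) -> median=16.5

Answer: 14 12.5 14 20 26 32 26 22 18 16.5 15 16.5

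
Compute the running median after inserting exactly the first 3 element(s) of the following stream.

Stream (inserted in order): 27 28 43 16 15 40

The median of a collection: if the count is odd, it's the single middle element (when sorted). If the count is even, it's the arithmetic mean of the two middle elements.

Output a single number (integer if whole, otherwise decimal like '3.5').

Answer: 28

Derivation:
Step 1: insert 27 -> lo=[27] (size 1, max 27) hi=[] (size 0) -> median=27
Step 2: insert 28 -> lo=[27] (size 1, max 27) hi=[28] (size 1, min 28) -> median=27.5
Step 3: insert 43 -> lo=[27, 28] (size 2, max 28) hi=[43] (size 1, min 43) -> median=28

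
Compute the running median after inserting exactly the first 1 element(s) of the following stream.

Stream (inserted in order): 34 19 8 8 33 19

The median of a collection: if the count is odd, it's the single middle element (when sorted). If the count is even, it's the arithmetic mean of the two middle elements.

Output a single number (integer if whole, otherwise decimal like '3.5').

Step 1: insert 34 -> lo=[34] (size 1, max 34) hi=[] (size 0) -> median=34

Answer: 34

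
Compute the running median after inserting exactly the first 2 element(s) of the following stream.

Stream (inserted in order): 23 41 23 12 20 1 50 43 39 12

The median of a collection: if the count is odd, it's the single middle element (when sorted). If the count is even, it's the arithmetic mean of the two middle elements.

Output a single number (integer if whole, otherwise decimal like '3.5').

Answer: 32

Derivation:
Step 1: insert 23 -> lo=[23] (size 1, max 23) hi=[] (size 0) -> median=23
Step 2: insert 41 -> lo=[23] (size 1, max 23) hi=[41] (size 1, min 41) -> median=32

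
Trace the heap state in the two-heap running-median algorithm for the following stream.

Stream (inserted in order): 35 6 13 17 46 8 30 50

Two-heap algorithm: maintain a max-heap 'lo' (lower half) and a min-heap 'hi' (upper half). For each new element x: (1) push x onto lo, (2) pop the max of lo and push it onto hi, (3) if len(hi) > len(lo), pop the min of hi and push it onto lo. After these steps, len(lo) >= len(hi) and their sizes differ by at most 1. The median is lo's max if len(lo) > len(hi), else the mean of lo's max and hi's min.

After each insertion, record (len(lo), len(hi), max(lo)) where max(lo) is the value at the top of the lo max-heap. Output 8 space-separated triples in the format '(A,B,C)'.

Step 1: insert 35 -> lo=[35] hi=[] -> (len(lo)=1, len(hi)=0, max(lo)=35)
Step 2: insert 6 -> lo=[6] hi=[35] -> (len(lo)=1, len(hi)=1, max(lo)=6)
Step 3: insert 13 -> lo=[6, 13] hi=[35] -> (len(lo)=2, len(hi)=1, max(lo)=13)
Step 4: insert 17 -> lo=[6, 13] hi=[17, 35] -> (len(lo)=2, len(hi)=2, max(lo)=13)
Step 5: insert 46 -> lo=[6, 13, 17] hi=[35, 46] -> (len(lo)=3, len(hi)=2, max(lo)=17)
Step 6: insert 8 -> lo=[6, 8, 13] hi=[17, 35, 46] -> (len(lo)=3, len(hi)=3, max(lo)=13)
Step 7: insert 30 -> lo=[6, 8, 13, 17] hi=[30, 35, 46] -> (len(lo)=4, len(hi)=3, max(lo)=17)
Step 8: insert 50 -> lo=[6, 8, 13, 17] hi=[30, 35, 46, 50] -> (len(lo)=4, len(hi)=4, max(lo)=17)

Answer: (1,0,35) (1,1,6) (2,1,13) (2,2,13) (3,2,17) (3,3,13) (4,3,17) (4,4,17)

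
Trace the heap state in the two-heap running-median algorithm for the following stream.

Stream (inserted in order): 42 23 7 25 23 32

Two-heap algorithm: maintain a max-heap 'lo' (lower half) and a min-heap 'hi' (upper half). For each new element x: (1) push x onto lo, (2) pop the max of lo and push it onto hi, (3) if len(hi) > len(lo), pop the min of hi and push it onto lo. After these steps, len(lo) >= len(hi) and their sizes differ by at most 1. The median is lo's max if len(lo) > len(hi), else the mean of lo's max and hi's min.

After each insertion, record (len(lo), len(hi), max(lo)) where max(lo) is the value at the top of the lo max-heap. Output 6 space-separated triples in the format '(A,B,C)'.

Step 1: insert 42 -> lo=[42] hi=[] -> (len(lo)=1, len(hi)=0, max(lo)=42)
Step 2: insert 23 -> lo=[23] hi=[42] -> (len(lo)=1, len(hi)=1, max(lo)=23)
Step 3: insert 7 -> lo=[7, 23] hi=[42] -> (len(lo)=2, len(hi)=1, max(lo)=23)
Step 4: insert 25 -> lo=[7, 23] hi=[25, 42] -> (len(lo)=2, len(hi)=2, max(lo)=23)
Step 5: insert 23 -> lo=[7, 23, 23] hi=[25, 42] -> (len(lo)=3, len(hi)=2, max(lo)=23)
Step 6: insert 32 -> lo=[7, 23, 23] hi=[25, 32, 42] -> (len(lo)=3, len(hi)=3, max(lo)=23)

Answer: (1,0,42) (1,1,23) (2,1,23) (2,2,23) (3,2,23) (3,3,23)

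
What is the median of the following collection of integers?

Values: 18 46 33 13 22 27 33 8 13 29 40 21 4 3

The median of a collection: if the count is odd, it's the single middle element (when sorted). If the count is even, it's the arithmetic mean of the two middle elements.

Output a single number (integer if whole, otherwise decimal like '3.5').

Step 1: insert 18 -> lo=[18] (size 1, max 18) hi=[] (size 0) -> median=18
Step 2: insert 46 -> lo=[18] (size 1, max 18) hi=[46] (size 1, min 46) -> median=32
Step 3: insert 33 -> lo=[18, 33] (size 2, max 33) hi=[46] (size 1, min 46) -> median=33
Step 4: insert 13 -> lo=[13, 18] (size 2, max 18) hi=[33, 46] (size 2, min 33) -> median=25.5
Step 5: insert 22 -> lo=[13, 18, 22] (size 3, max 22) hi=[33, 46] (size 2, min 33) -> median=22
Step 6: insert 27 -> lo=[13, 18, 22] (size 3, max 22) hi=[27, 33, 46] (size 3, min 27) -> median=24.5
Step 7: insert 33 -> lo=[13, 18, 22, 27] (size 4, max 27) hi=[33, 33, 46] (size 3, min 33) -> median=27
Step 8: insert 8 -> lo=[8, 13, 18, 22] (size 4, max 22) hi=[27, 33, 33, 46] (size 4, min 27) -> median=24.5
Step 9: insert 13 -> lo=[8, 13, 13, 18, 22] (size 5, max 22) hi=[27, 33, 33, 46] (size 4, min 27) -> median=22
Step 10: insert 29 -> lo=[8, 13, 13, 18, 22] (size 5, max 22) hi=[27, 29, 33, 33, 46] (size 5, min 27) -> median=24.5
Step 11: insert 40 -> lo=[8, 13, 13, 18, 22, 27] (size 6, max 27) hi=[29, 33, 33, 40, 46] (size 5, min 29) -> median=27
Step 12: insert 21 -> lo=[8, 13, 13, 18, 21, 22] (size 6, max 22) hi=[27, 29, 33, 33, 40, 46] (size 6, min 27) -> median=24.5
Step 13: insert 4 -> lo=[4, 8, 13, 13, 18, 21, 22] (size 7, max 22) hi=[27, 29, 33, 33, 40, 46] (size 6, min 27) -> median=22
Step 14: insert 3 -> lo=[3, 4, 8, 13, 13, 18, 21] (size 7, max 21) hi=[22, 27, 29, 33, 33, 40, 46] (size 7, min 22) -> median=21.5

Answer: 21.5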